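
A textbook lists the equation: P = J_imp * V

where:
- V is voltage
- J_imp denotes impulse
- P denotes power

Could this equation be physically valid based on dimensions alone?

No

V (voltage) has dimensions [I^-1 L^2 M T^-3].
J_imp (impulse) has dimensions [L M T^-1].
P (power) has dimensions [L^2 M T^-3].

Left side: [L^2 M T^-3]
Right side: [I^-1 L^3 M^2 T^-4]

The two sides have different dimensions, so the equation is NOT dimensionally consistent.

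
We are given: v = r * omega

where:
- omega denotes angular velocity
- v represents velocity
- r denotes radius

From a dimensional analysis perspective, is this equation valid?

Yes

omega (angular velocity) has dimensions [T^-1].
v (velocity) has dimensions [L T^-1].
r (radius) has dimensions [L].

Left side: [L T^-1]
Right side: [L T^-1]

Both sides have the same dimensions, so the equation is dimensionally consistent.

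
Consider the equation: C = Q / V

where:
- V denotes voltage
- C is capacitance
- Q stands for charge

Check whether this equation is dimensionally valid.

Yes

V (voltage) has dimensions [I^-1 L^2 M T^-3].
C (capacitance) has dimensions [I^2 L^-2 M^-1 T^4].
Q (charge) has dimensions [I T].

Left side: [I^2 L^-2 M^-1 T^4]
Right side: [I^2 L^-2 M^-1 T^4]

Both sides have the same dimensions, so the equation is dimensionally consistent.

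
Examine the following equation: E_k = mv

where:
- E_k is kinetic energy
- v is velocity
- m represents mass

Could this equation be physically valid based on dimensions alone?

No

E_k (kinetic energy) has dimensions [L^2 M T^-2].
v (velocity) has dimensions [L T^-1].
m (mass) has dimensions [M].

Left side: [L^2 M T^-2]
Right side: [L M T^-1]

The two sides have different dimensions, so the equation is NOT dimensionally consistent.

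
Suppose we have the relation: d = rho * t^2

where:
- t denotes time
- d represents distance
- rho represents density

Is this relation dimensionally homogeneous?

No

t (time) has dimensions [T].
d (distance) has dimensions [L].
rho (density) has dimensions [L^-3 M].

Left side: [L]
Right side: [L^-3 M T^2]

The two sides have different dimensions, so the equation is NOT dimensionally consistent.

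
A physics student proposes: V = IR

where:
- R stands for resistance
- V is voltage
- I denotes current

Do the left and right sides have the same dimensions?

Yes

R (resistance) has dimensions [I^-2 L^2 M T^-3].
V (voltage) has dimensions [I^-1 L^2 M T^-3].
I (current) has dimensions [I].

Left side: [I^-1 L^2 M T^-3]
Right side: [I^-1 L^2 M T^-3]

Both sides have the same dimensions, so the equation is dimensionally consistent.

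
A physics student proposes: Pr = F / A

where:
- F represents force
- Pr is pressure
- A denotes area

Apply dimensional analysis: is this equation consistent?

Yes

F (force) has dimensions [L M T^-2].
Pr (pressure) has dimensions [L^-1 M T^-2].
A (area) has dimensions [L^2].

Left side: [L^-1 M T^-2]
Right side: [L^-1 M T^-2]

Both sides have the same dimensions, so the equation is dimensionally consistent.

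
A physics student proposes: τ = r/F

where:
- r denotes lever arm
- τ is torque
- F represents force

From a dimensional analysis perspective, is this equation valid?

No

r (lever arm) has dimensions [L].
τ (torque) has dimensions [L^2 M T^-2].
F (force) has dimensions [L M T^-2].

Left side: [L^2 M T^-2]
Right side: [M^-1 T^2]

The two sides have different dimensions, so the equation is NOT dimensionally consistent.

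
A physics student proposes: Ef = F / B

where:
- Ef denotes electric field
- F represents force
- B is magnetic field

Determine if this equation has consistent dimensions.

No

Ef (electric field) has dimensions [I^-1 L M T^-3].
F (force) has dimensions [L M T^-2].
B (magnetic field) has dimensions [I^-1 M T^-2].

Left side: [I^-1 L M T^-3]
Right side: [I L]

The two sides have different dimensions, so the equation is NOT dimensionally consistent.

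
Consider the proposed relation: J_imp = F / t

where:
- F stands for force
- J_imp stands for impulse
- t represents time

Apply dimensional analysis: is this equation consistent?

No

F (force) has dimensions [L M T^-2].
J_imp (impulse) has dimensions [L M T^-1].
t (time) has dimensions [T].

Left side: [L M T^-1]
Right side: [L M T^-3]

The two sides have different dimensions, so the equation is NOT dimensionally consistent.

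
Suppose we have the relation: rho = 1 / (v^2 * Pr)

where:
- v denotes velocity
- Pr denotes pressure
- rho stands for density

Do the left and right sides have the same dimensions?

No

v (velocity) has dimensions [L T^-1].
Pr (pressure) has dimensions [L^-1 M T^-2].
rho (density) has dimensions [L^-3 M].

Left side: [L^-3 M]
Right side: [L^-1 M^-1 T^4]

The two sides have different dimensions, so the equation is NOT dimensionally consistent.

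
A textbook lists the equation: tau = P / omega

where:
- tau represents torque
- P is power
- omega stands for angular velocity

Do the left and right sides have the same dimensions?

Yes

tau (torque) has dimensions [L^2 M T^-2].
P (power) has dimensions [L^2 M T^-3].
omega (angular velocity) has dimensions [T^-1].

Left side: [L^2 M T^-2]
Right side: [L^2 M T^-2]

Both sides have the same dimensions, so the equation is dimensionally consistent.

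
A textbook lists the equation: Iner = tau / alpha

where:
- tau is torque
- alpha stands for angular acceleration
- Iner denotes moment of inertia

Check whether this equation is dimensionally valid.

Yes

tau (torque) has dimensions [L^2 M T^-2].
alpha (angular acceleration) has dimensions [T^-2].
Iner (moment of inertia) has dimensions [L^2 M].

Left side: [L^2 M]
Right side: [L^2 M]

Both sides have the same dimensions, so the equation is dimensionally consistent.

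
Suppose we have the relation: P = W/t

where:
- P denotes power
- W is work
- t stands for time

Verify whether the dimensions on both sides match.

Yes

P (power) has dimensions [L^2 M T^-3].
W (work) has dimensions [L^2 M T^-2].
t (time) has dimensions [T].

Left side: [L^2 M T^-3]
Right side: [L^2 M T^-3]

Both sides have the same dimensions, so the equation is dimensionally consistent.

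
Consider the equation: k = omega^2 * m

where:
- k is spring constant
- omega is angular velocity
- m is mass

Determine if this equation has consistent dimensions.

Yes

k (spring constant) has dimensions [M T^-2].
omega (angular velocity) has dimensions [T^-1].
m (mass) has dimensions [M].

Left side: [M T^-2]
Right side: [M T^-2]

Both sides have the same dimensions, so the equation is dimensionally consistent.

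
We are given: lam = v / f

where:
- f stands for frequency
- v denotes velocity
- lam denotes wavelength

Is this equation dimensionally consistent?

Yes

f (frequency) has dimensions [T^-1].
v (velocity) has dimensions [L T^-1].
lam (wavelength) has dimensions [L].

Left side: [L]
Right side: [L]

Both sides have the same dimensions, so the equation is dimensionally consistent.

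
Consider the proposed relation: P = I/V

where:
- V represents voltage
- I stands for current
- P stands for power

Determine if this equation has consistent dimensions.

No

V (voltage) has dimensions [I^-1 L^2 M T^-3].
I (current) has dimensions [I].
P (power) has dimensions [L^2 M T^-3].

Left side: [L^2 M T^-3]
Right side: [I^2 L^-2 M^-1 T^3]

The two sides have different dimensions, so the equation is NOT dimensionally consistent.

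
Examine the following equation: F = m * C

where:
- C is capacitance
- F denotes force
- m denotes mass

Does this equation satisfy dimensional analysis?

No

C (capacitance) has dimensions [I^2 L^-2 M^-1 T^4].
F (force) has dimensions [L M T^-2].
m (mass) has dimensions [M].

Left side: [L M T^-2]
Right side: [I^2 L^-2 T^4]

The two sides have different dimensions, so the equation is NOT dimensionally consistent.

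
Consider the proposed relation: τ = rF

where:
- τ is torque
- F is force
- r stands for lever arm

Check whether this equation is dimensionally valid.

Yes

τ (torque) has dimensions [L^2 M T^-2].
F (force) has dimensions [L M T^-2].
r (lever arm) has dimensions [L].

Left side: [L^2 M T^-2]
Right side: [L^2 M T^-2]

Both sides have the same dimensions, so the equation is dimensionally consistent.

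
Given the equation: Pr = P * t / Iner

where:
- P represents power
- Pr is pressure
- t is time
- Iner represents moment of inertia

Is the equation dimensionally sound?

No

P (power) has dimensions [L^2 M T^-3].
Pr (pressure) has dimensions [L^-1 M T^-2].
t (time) has dimensions [T].
Iner (moment of inertia) has dimensions [L^2 M].

Left side: [L^-1 M T^-2]
Right side: [T^-2]

The two sides have different dimensions, so the equation is NOT dimensionally consistent.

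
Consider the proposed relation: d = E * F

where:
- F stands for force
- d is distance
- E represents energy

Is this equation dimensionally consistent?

No

F (force) has dimensions [L M T^-2].
d (distance) has dimensions [L].
E (energy) has dimensions [L^2 M T^-2].

Left side: [L]
Right side: [L^3 M^2 T^-4]

The two sides have different dimensions, so the equation is NOT dimensionally consistent.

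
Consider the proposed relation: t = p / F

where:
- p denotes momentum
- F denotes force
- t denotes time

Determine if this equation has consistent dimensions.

Yes

p (momentum) has dimensions [L M T^-1].
F (force) has dimensions [L M T^-2].
t (time) has dimensions [T].

Left side: [T]
Right side: [T]

Both sides have the same dimensions, so the equation is dimensionally consistent.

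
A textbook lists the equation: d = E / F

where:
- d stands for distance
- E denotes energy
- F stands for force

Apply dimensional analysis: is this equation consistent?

Yes

d (distance) has dimensions [L].
E (energy) has dimensions [L^2 M T^-2].
F (force) has dimensions [L M T^-2].

Left side: [L]
Right side: [L]

Both sides have the same dimensions, so the equation is dimensionally consistent.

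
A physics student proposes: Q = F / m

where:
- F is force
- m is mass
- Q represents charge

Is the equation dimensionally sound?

No

F (force) has dimensions [L M T^-2].
m (mass) has dimensions [M].
Q (charge) has dimensions [I T].

Left side: [I T]
Right side: [L T^-2]

The two sides have different dimensions, so the equation is NOT dimensionally consistent.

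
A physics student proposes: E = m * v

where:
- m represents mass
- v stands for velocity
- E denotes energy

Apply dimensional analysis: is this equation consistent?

No

m (mass) has dimensions [M].
v (velocity) has dimensions [L T^-1].
E (energy) has dimensions [L^2 M T^-2].

Left side: [L^2 M T^-2]
Right side: [L M T^-1]

The two sides have different dimensions, so the equation is NOT dimensionally consistent.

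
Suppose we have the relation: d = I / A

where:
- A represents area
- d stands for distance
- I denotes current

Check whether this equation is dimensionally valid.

No

A (area) has dimensions [L^2].
d (distance) has dimensions [L].
I (current) has dimensions [I].

Left side: [L]
Right side: [I L^-2]

The two sides have different dimensions, so the equation is NOT dimensionally consistent.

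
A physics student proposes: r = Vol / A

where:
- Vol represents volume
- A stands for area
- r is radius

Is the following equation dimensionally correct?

Yes

Vol (volume) has dimensions [L^3].
A (area) has dimensions [L^2].
r (radius) has dimensions [L].

Left side: [L]
Right side: [L]

Both sides have the same dimensions, so the equation is dimensionally consistent.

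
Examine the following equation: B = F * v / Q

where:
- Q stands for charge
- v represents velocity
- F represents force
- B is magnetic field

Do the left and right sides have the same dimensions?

No

Q (charge) has dimensions [I T].
v (velocity) has dimensions [L T^-1].
F (force) has dimensions [L M T^-2].
B (magnetic field) has dimensions [I^-1 M T^-2].

Left side: [I^-1 M T^-2]
Right side: [I^-1 L^2 M T^-4]

The two sides have different dimensions, so the equation is NOT dimensionally consistent.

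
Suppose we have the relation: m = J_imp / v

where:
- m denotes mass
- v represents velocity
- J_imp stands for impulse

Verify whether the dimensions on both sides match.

Yes

m (mass) has dimensions [M].
v (velocity) has dimensions [L T^-1].
J_imp (impulse) has dimensions [L M T^-1].

Left side: [M]
Right side: [M]

Both sides have the same dimensions, so the equation is dimensionally consistent.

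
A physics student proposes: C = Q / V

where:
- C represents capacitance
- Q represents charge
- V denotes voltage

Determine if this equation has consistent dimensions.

Yes

C (capacitance) has dimensions [I^2 L^-2 M^-1 T^4].
Q (charge) has dimensions [I T].
V (voltage) has dimensions [I^-1 L^2 M T^-3].

Left side: [I^2 L^-2 M^-1 T^4]
Right side: [I^2 L^-2 M^-1 T^4]

Both sides have the same dimensions, so the equation is dimensionally consistent.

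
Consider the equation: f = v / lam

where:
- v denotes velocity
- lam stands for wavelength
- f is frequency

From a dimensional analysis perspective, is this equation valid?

Yes

v (velocity) has dimensions [L T^-1].
lam (wavelength) has dimensions [L].
f (frequency) has dimensions [T^-1].

Left side: [T^-1]
Right side: [T^-1]

Both sides have the same dimensions, so the equation is dimensionally consistent.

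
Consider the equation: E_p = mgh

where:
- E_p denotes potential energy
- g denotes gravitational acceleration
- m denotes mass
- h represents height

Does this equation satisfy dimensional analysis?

Yes

E_p (potential energy) has dimensions [L^2 M T^-2].
g (gravitational acceleration) has dimensions [L T^-2].
m (mass) has dimensions [M].
h (height) has dimensions [L].

Left side: [L^2 M T^-2]
Right side: [L^2 M T^-2]

Both sides have the same dimensions, so the equation is dimensionally consistent.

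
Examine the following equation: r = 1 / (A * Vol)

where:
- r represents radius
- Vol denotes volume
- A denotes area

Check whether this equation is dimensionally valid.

No

r (radius) has dimensions [L].
Vol (volume) has dimensions [L^3].
A (area) has dimensions [L^2].

Left side: [L]
Right side: [L^-5]

The two sides have different dimensions, so the equation is NOT dimensionally consistent.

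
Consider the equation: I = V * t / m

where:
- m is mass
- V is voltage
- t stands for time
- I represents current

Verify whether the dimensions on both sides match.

No

m (mass) has dimensions [M].
V (voltage) has dimensions [I^-1 L^2 M T^-3].
t (time) has dimensions [T].
I (current) has dimensions [I].

Left side: [I]
Right side: [I^-1 L^2 T^-2]

The two sides have different dimensions, so the equation is NOT dimensionally consistent.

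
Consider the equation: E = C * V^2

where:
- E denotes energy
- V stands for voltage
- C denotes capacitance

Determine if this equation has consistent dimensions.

Yes

E (energy) has dimensions [L^2 M T^-2].
V (voltage) has dimensions [I^-1 L^2 M T^-3].
C (capacitance) has dimensions [I^2 L^-2 M^-1 T^4].

Left side: [L^2 M T^-2]
Right side: [L^2 M T^-2]

Both sides have the same dimensions, so the equation is dimensionally consistent.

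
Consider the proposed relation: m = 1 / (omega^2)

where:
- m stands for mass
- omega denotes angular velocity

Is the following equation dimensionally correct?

No

m (mass) has dimensions [M].
omega (angular velocity) has dimensions [T^-1].

Left side: [M]
Right side: [T^2]

The two sides have different dimensions, so the equation is NOT dimensionally consistent.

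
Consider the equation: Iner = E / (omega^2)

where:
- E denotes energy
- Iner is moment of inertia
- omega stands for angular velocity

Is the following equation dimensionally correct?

Yes

E (energy) has dimensions [L^2 M T^-2].
Iner (moment of inertia) has dimensions [L^2 M].
omega (angular velocity) has dimensions [T^-1].

Left side: [L^2 M]
Right side: [L^2 M]

Both sides have the same dimensions, so the equation is dimensionally consistent.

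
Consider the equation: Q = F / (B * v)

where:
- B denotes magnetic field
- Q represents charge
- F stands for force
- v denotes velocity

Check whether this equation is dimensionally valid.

Yes

B (magnetic field) has dimensions [I^-1 M T^-2].
Q (charge) has dimensions [I T].
F (force) has dimensions [L M T^-2].
v (velocity) has dimensions [L T^-1].

Left side: [I T]
Right side: [I T]

Both sides have the same dimensions, so the equation is dimensionally consistent.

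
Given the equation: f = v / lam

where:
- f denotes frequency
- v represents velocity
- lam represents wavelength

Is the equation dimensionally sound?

Yes

f (frequency) has dimensions [T^-1].
v (velocity) has dimensions [L T^-1].
lam (wavelength) has dimensions [L].

Left side: [T^-1]
Right side: [T^-1]

Both sides have the same dimensions, so the equation is dimensionally consistent.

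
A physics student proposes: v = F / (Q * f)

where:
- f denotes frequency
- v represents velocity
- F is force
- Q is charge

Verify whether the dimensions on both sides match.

No

f (frequency) has dimensions [T^-1].
v (velocity) has dimensions [L T^-1].
F (force) has dimensions [L M T^-2].
Q (charge) has dimensions [I T].

Left side: [L T^-1]
Right side: [I^-1 L M T^-2]

The two sides have different dimensions, so the equation is NOT dimensionally consistent.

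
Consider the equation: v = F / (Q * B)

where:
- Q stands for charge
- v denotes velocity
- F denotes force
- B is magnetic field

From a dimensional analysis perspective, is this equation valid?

Yes

Q (charge) has dimensions [I T].
v (velocity) has dimensions [L T^-1].
F (force) has dimensions [L M T^-2].
B (magnetic field) has dimensions [I^-1 M T^-2].

Left side: [L T^-1]
Right side: [L T^-1]

Both sides have the same dimensions, so the equation is dimensionally consistent.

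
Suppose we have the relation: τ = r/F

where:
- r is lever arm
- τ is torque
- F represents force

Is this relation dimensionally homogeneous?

No

r (lever arm) has dimensions [L].
τ (torque) has dimensions [L^2 M T^-2].
F (force) has dimensions [L M T^-2].

Left side: [L^2 M T^-2]
Right side: [M^-1 T^2]

The two sides have different dimensions, so the equation is NOT dimensionally consistent.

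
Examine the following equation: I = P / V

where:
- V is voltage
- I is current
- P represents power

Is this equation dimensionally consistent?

Yes

V (voltage) has dimensions [I^-1 L^2 M T^-3].
I (current) has dimensions [I].
P (power) has dimensions [L^2 M T^-3].

Left side: [I]
Right side: [I]

Both sides have the same dimensions, so the equation is dimensionally consistent.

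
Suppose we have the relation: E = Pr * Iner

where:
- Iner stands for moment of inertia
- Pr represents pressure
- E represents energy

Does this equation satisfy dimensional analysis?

No

Iner (moment of inertia) has dimensions [L^2 M].
Pr (pressure) has dimensions [L^-1 M T^-2].
E (energy) has dimensions [L^2 M T^-2].

Left side: [L^2 M T^-2]
Right side: [L M^2 T^-2]

The two sides have different dimensions, so the equation is NOT dimensionally consistent.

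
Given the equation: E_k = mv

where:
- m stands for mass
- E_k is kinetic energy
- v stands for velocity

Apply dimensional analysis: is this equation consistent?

No

m (mass) has dimensions [M].
E_k (kinetic energy) has dimensions [L^2 M T^-2].
v (velocity) has dimensions [L T^-1].

Left side: [L^2 M T^-2]
Right side: [L M T^-1]

The two sides have different dimensions, so the equation is NOT dimensionally consistent.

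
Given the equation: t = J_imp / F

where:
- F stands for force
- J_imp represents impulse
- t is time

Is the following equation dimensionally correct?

Yes

F (force) has dimensions [L M T^-2].
J_imp (impulse) has dimensions [L M T^-1].
t (time) has dimensions [T].

Left side: [T]
Right side: [T]

Both sides have the same dimensions, so the equation is dimensionally consistent.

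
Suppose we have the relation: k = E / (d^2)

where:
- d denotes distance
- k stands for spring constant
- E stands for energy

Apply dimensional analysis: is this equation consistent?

Yes

d (distance) has dimensions [L].
k (spring constant) has dimensions [M T^-2].
E (energy) has dimensions [L^2 M T^-2].

Left side: [M T^-2]
Right side: [M T^-2]

Both sides have the same dimensions, so the equation is dimensionally consistent.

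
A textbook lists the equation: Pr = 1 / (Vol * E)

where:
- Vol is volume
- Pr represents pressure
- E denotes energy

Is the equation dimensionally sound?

No

Vol (volume) has dimensions [L^3].
Pr (pressure) has dimensions [L^-1 M T^-2].
E (energy) has dimensions [L^2 M T^-2].

Left side: [L^-1 M T^-2]
Right side: [L^-5 M^-1 T^2]

The two sides have different dimensions, so the equation is NOT dimensionally consistent.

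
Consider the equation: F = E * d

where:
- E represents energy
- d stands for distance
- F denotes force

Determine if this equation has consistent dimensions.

No

E (energy) has dimensions [L^2 M T^-2].
d (distance) has dimensions [L].
F (force) has dimensions [L M T^-2].

Left side: [L M T^-2]
Right side: [L^3 M T^-2]

The two sides have different dimensions, so the equation is NOT dimensionally consistent.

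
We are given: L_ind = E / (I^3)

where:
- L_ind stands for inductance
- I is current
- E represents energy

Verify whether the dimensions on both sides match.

No

L_ind (inductance) has dimensions [I^-2 L^2 M T^-2].
I (current) has dimensions [I].
E (energy) has dimensions [L^2 M T^-2].

Left side: [I^-2 L^2 M T^-2]
Right side: [I^-3 L^2 M T^-2]

The two sides have different dimensions, so the equation is NOT dimensionally consistent.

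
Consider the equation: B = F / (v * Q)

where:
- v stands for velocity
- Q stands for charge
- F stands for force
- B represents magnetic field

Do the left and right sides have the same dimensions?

Yes

v (velocity) has dimensions [L T^-1].
Q (charge) has dimensions [I T].
F (force) has dimensions [L M T^-2].
B (magnetic field) has dimensions [I^-1 M T^-2].

Left side: [I^-1 M T^-2]
Right side: [I^-1 M T^-2]

Both sides have the same dimensions, so the equation is dimensionally consistent.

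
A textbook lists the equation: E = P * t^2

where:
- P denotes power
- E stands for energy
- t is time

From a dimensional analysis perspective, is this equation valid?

No

P (power) has dimensions [L^2 M T^-3].
E (energy) has dimensions [L^2 M T^-2].
t (time) has dimensions [T].

Left side: [L^2 M T^-2]
Right side: [L^2 M T^-1]

The two sides have different dimensions, so the equation is NOT dimensionally consistent.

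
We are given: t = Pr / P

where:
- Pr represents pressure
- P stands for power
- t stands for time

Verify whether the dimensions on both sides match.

No

Pr (pressure) has dimensions [L^-1 M T^-2].
P (power) has dimensions [L^2 M T^-3].
t (time) has dimensions [T].

Left side: [T]
Right side: [L^-3 T]

The two sides have different dimensions, so the equation is NOT dimensionally consistent.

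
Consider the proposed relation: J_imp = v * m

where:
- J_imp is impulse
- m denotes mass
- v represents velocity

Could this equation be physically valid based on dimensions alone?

Yes

J_imp (impulse) has dimensions [L M T^-1].
m (mass) has dimensions [M].
v (velocity) has dimensions [L T^-1].

Left side: [L M T^-1]
Right side: [L M T^-1]

Both sides have the same dimensions, so the equation is dimensionally consistent.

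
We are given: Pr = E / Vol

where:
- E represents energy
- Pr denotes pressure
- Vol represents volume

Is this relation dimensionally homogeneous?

Yes

E (energy) has dimensions [L^2 M T^-2].
Pr (pressure) has dimensions [L^-1 M T^-2].
Vol (volume) has dimensions [L^3].

Left side: [L^-1 M T^-2]
Right side: [L^-1 M T^-2]

Both sides have the same dimensions, so the equation is dimensionally consistent.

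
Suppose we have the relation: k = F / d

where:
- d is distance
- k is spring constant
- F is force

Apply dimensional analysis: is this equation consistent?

Yes

d (distance) has dimensions [L].
k (spring constant) has dimensions [M T^-2].
F (force) has dimensions [L M T^-2].

Left side: [M T^-2]
Right side: [M T^-2]

Both sides have the same dimensions, so the equation is dimensionally consistent.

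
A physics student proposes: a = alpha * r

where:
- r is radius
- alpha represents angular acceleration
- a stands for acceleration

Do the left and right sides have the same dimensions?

Yes

r (radius) has dimensions [L].
alpha (angular acceleration) has dimensions [T^-2].
a (acceleration) has dimensions [L T^-2].

Left side: [L T^-2]
Right side: [L T^-2]

Both sides have the same dimensions, so the equation is dimensionally consistent.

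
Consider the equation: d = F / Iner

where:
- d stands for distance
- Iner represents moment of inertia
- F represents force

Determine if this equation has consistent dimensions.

No

d (distance) has dimensions [L].
Iner (moment of inertia) has dimensions [L^2 M].
F (force) has dimensions [L M T^-2].

Left side: [L]
Right side: [L^-1 T^-2]

The two sides have different dimensions, so the equation is NOT dimensionally consistent.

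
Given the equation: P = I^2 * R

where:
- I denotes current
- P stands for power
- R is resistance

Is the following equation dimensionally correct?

Yes

I (current) has dimensions [I].
P (power) has dimensions [L^2 M T^-3].
R (resistance) has dimensions [I^-2 L^2 M T^-3].

Left side: [L^2 M T^-3]
Right side: [L^2 M T^-3]

Both sides have the same dimensions, so the equation is dimensionally consistent.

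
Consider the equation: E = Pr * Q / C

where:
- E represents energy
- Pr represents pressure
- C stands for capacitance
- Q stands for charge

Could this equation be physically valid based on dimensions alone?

No

E (energy) has dimensions [L^2 M T^-2].
Pr (pressure) has dimensions [L^-1 M T^-2].
C (capacitance) has dimensions [I^2 L^-2 M^-1 T^4].
Q (charge) has dimensions [I T].

Left side: [L^2 M T^-2]
Right side: [I^-1 L M^2 T^-5]

The two sides have different dimensions, so the equation is NOT dimensionally consistent.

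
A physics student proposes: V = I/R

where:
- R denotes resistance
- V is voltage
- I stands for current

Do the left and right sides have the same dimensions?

No

R (resistance) has dimensions [I^-2 L^2 M T^-3].
V (voltage) has dimensions [I^-1 L^2 M T^-3].
I (current) has dimensions [I].

Left side: [I^-1 L^2 M T^-3]
Right side: [I^3 L^-2 M^-1 T^3]

The two sides have different dimensions, so the equation is NOT dimensionally consistent.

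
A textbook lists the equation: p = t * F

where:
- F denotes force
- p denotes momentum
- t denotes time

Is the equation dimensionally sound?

Yes

F (force) has dimensions [L M T^-2].
p (momentum) has dimensions [L M T^-1].
t (time) has dimensions [T].

Left side: [L M T^-1]
Right side: [L M T^-1]

Both sides have the same dimensions, so the equation is dimensionally consistent.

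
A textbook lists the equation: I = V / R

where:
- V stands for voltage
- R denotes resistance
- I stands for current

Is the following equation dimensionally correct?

Yes

V (voltage) has dimensions [I^-1 L^2 M T^-3].
R (resistance) has dimensions [I^-2 L^2 M T^-3].
I (current) has dimensions [I].

Left side: [I]
Right side: [I]

Both sides have the same dimensions, so the equation is dimensionally consistent.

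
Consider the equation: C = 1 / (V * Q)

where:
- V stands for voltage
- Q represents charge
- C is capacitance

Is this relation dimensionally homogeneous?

No

V (voltage) has dimensions [I^-1 L^2 M T^-3].
Q (charge) has dimensions [I T].
C (capacitance) has dimensions [I^2 L^-2 M^-1 T^4].

Left side: [I^2 L^-2 M^-1 T^4]
Right side: [L^-2 M^-1 T^2]

The two sides have different dimensions, so the equation is NOT dimensionally consistent.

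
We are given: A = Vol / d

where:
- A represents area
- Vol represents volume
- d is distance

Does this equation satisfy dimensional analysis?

Yes

A (area) has dimensions [L^2].
Vol (volume) has dimensions [L^3].
d (distance) has dimensions [L].

Left side: [L^2]
Right side: [L^2]

Both sides have the same dimensions, so the equation is dimensionally consistent.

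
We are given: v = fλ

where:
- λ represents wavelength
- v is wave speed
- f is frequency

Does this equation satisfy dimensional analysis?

Yes

λ (wavelength) has dimensions [L].
v (wave speed) has dimensions [L T^-1].
f (frequency) has dimensions [T^-1].

Left side: [L T^-1]
Right side: [L T^-1]

Both sides have the same dimensions, so the equation is dimensionally consistent.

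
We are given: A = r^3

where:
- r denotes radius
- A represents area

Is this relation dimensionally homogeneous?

No

r (radius) has dimensions [L].
A (area) has dimensions [L^2].

Left side: [L^2]
Right side: [L^3]

The two sides have different dimensions, so the equation is NOT dimensionally consistent.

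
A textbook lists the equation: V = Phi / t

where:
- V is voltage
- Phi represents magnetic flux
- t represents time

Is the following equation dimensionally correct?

Yes

V (voltage) has dimensions [I^-1 L^2 M T^-3].
Phi (magnetic flux) has dimensions [I^-1 L^2 M T^-2].
t (time) has dimensions [T].

Left side: [I^-1 L^2 M T^-3]
Right side: [I^-1 L^2 M T^-3]

Both sides have the same dimensions, so the equation is dimensionally consistent.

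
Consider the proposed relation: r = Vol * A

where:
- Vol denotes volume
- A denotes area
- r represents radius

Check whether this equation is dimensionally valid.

No

Vol (volume) has dimensions [L^3].
A (area) has dimensions [L^2].
r (radius) has dimensions [L].

Left side: [L]
Right side: [L^5]

The two sides have different dimensions, so the equation is NOT dimensionally consistent.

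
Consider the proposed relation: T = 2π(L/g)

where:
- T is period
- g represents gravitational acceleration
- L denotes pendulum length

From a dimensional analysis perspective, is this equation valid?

No

T (period) has dimensions [T].
g (gravitational acceleration) has dimensions [L T^-2].
L (pendulum length) has dimensions [L].

Left side: [T]
Right side: [T^2]

The two sides have different dimensions, so the equation is NOT dimensionally consistent.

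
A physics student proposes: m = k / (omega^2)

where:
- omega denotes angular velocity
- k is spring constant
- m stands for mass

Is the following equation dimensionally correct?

Yes

omega (angular velocity) has dimensions [T^-1].
k (spring constant) has dimensions [M T^-2].
m (mass) has dimensions [M].

Left side: [M]
Right side: [M]

Both sides have the same dimensions, so the equation is dimensionally consistent.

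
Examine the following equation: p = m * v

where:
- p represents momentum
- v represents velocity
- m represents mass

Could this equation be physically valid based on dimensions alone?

Yes

p (momentum) has dimensions [L M T^-1].
v (velocity) has dimensions [L T^-1].
m (mass) has dimensions [M].

Left side: [L M T^-1]
Right side: [L M T^-1]

Both sides have the same dimensions, so the equation is dimensionally consistent.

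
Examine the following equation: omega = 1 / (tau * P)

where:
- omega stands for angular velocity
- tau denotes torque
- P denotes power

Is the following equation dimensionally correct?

No

omega (angular velocity) has dimensions [T^-1].
tau (torque) has dimensions [L^2 M T^-2].
P (power) has dimensions [L^2 M T^-3].

Left side: [T^-1]
Right side: [L^-4 M^-2 T^5]

The two sides have different dimensions, so the equation is NOT dimensionally consistent.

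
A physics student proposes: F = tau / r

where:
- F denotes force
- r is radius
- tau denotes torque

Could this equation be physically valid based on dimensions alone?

Yes

F (force) has dimensions [L M T^-2].
r (radius) has dimensions [L].
tau (torque) has dimensions [L^2 M T^-2].

Left side: [L M T^-2]
Right side: [L M T^-2]

Both sides have the same dimensions, so the equation is dimensionally consistent.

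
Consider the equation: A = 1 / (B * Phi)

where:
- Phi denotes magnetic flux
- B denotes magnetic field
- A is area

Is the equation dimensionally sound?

No

Phi (magnetic flux) has dimensions [I^-1 L^2 M T^-2].
B (magnetic field) has dimensions [I^-1 M T^-2].
A (area) has dimensions [L^2].

Left side: [L^2]
Right side: [I^2 L^-2 M^-2 T^4]

The two sides have different dimensions, so the equation is NOT dimensionally consistent.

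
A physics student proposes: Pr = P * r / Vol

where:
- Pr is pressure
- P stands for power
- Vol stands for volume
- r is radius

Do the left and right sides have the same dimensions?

No

Pr (pressure) has dimensions [L^-1 M T^-2].
P (power) has dimensions [L^2 M T^-3].
Vol (volume) has dimensions [L^3].
r (radius) has dimensions [L].

Left side: [L^-1 M T^-2]
Right side: [M T^-3]

The two sides have different dimensions, so the equation is NOT dimensionally consistent.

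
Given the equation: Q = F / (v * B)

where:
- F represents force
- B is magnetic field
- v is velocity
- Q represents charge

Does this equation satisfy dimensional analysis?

Yes

F (force) has dimensions [L M T^-2].
B (magnetic field) has dimensions [I^-1 M T^-2].
v (velocity) has dimensions [L T^-1].
Q (charge) has dimensions [I T].

Left side: [I T]
Right side: [I T]

Both sides have the same dimensions, so the equation is dimensionally consistent.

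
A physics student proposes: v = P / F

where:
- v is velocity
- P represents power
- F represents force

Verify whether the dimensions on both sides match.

Yes

v (velocity) has dimensions [L T^-1].
P (power) has dimensions [L^2 M T^-3].
F (force) has dimensions [L M T^-2].

Left side: [L T^-1]
Right side: [L T^-1]

Both sides have the same dimensions, so the equation is dimensionally consistent.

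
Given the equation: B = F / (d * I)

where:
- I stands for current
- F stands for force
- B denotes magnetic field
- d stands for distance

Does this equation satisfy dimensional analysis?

Yes

I (current) has dimensions [I].
F (force) has dimensions [L M T^-2].
B (magnetic field) has dimensions [I^-1 M T^-2].
d (distance) has dimensions [L].

Left side: [I^-1 M T^-2]
Right side: [I^-1 M T^-2]

Both sides have the same dimensions, so the equation is dimensionally consistent.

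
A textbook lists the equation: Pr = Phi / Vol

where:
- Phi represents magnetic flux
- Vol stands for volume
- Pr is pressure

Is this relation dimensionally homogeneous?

No

Phi (magnetic flux) has dimensions [I^-1 L^2 M T^-2].
Vol (volume) has dimensions [L^3].
Pr (pressure) has dimensions [L^-1 M T^-2].

Left side: [L^-1 M T^-2]
Right side: [I^-1 L^-1 M T^-2]

The two sides have different dimensions, so the equation is NOT dimensionally consistent.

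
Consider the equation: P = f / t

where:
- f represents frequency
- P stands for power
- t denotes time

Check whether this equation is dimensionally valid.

No

f (frequency) has dimensions [T^-1].
P (power) has dimensions [L^2 M T^-3].
t (time) has dimensions [T].

Left side: [L^2 M T^-3]
Right side: [T^-2]

The two sides have different dimensions, so the equation is NOT dimensionally consistent.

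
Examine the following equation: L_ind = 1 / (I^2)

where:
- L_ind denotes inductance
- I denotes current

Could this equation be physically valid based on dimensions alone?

No

L_ind (inductance) has dimensions [I^-2 L^2 M T^-2].
I (current) has dimensions [I].

Left side: [I^-2 L^2 M T^-2]
Right side: [I^-2]

The two sides have different dimensions, so the equation is NOT dimensionally consistent.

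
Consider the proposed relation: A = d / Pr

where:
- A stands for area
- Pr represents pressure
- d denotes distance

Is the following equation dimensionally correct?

No

A (area) has dimensions [L^2].
Pr (pressure) has dimensions [L^-1 M T^-2].
d (distance) has dimensions [L].

Left side: [L^2]
Right side: [L^2 M^-1 T^2]

The two sides have different dimensions, so the equation is NOT dimensionally consistent.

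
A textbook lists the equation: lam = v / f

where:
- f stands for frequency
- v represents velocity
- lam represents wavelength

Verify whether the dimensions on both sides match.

Yes

f (frequency) has dimensions [T^-1].
v (velocity) has dimensions [L T^-1].
lam (wavelength) has dimensions [L].

Left side: [L]
Right side: [L]

Both sides have the same dimensions, so the equation is dimensionally consistent.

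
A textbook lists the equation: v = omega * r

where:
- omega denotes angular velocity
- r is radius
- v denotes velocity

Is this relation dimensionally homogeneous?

Yes

omega (angular velocity) has dimensions [T^-1].
r (radius) has dimensions [L].
v (velocity) has dimensions [L T^-1].

Left side: [L T^-1]
Right side: [L T^-1]

Both sides have the same dimensions, so the equation is dimensionally consistent.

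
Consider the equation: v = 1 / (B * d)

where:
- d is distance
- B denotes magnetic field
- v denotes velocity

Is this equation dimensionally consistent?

No

d (distance) has dimensions [L].
B (magnetic field) has dimensions [I^-1 M T^-2].
v (velocity) has dimensions [L T^-1].

Left side: [L T^-1]
Right side: [I L^-1 M^-1 T^2]

The two sides have different dimensions, so the equation is NOT dimensionally consistent.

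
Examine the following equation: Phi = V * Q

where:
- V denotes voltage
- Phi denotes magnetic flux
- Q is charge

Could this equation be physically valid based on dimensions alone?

No

V (voltage) has dimensions [I^-1 L^2 M T^-3].
Phi (magnetic flux) has dimensions [I^-1 L^2 M T^-2].
Q (charge) has dimensions [I T].

Left side: [I^-1 L^2 M T^-2]
Right side: [L^2 M T^-2]

The two sides have different dimensions, so the equation is NOT dimensionally consistent.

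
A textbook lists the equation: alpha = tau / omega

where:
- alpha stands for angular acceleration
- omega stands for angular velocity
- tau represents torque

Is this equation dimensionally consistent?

No

alpha (angular acceleration) has dimensions [T^-2].
omega (angular velocity) has dimensions [T^-1].
tau (torque) has dimensions [L^2 M T^-2].

Left side: [T^-2]
Right side: [L^2 M T^-1]

The two sides have different dimensions, so the equation is NOT dimensionally consistent.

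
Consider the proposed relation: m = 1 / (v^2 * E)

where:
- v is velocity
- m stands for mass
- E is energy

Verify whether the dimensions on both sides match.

No

v (velocity) has dimensions [L T^-1].
m (mass) has dimensions [M].
E (energy) has dimensions [L^2 M T^-2].

Left side: [M]
Right side: [L^-4 M^-1 T^4]

The two sides have different dimensions, so the equation is NOT dimensionally consistent.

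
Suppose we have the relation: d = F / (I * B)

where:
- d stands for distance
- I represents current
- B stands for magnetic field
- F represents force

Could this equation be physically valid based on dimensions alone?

Yes

d (distance) has dimensions [L].
I (current) has dimensions [I].
B (magnetic field) has dimensions [I^-1 M T^-2].
F (force) has dimensions [L M T^-2].

Left side: [L]
Right side: [L]

Both sides have the same dimensions, so the equation is dimensionally consistent.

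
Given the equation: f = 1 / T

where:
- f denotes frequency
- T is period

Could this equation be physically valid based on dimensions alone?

Yes

f (frequency) has dimensions [T^-1].
T (period) has dimensions [T].

Left side: [T^-1]
Right side: [T^-1]

Both sides have the same dimensions, so the equation is dimensionally consistent.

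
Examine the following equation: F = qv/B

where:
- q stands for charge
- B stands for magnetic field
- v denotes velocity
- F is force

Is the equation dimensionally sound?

No

q (charge) has dimensions [I T].
B (magnetic field) has dimensions [I^-1 M T^-2].
v (velocity) has dimensions [L T^-1].
F (force) has dimensions [L M T^-2].

Left side: [L M T^-2]
Right side: [I^2 L M^-1 T^2]

The two sides have different dimensions, so the equation is NOT dimensionally consistent.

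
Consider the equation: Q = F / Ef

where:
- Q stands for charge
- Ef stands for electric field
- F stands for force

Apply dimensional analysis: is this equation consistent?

Yes

Q (charge) has dimensions [I T].
Ef (electric field) has dimensions [I^-1 L M T^-3].
F (force) has dimensions [L M T^-2].

Left side: [I T]
Right side: [I T]

Both sides have the same dimensions, so the equation is dimensionally consistent.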